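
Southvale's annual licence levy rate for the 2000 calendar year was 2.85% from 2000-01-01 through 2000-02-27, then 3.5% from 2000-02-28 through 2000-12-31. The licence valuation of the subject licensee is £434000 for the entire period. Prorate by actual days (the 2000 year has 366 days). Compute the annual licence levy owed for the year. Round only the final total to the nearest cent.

£14742.96

2000-01-01 to 2000-02-27: 58 days at 2.85% → £434000 × 2.85% × 58/366 = £1960.1148
2000-02-28 to 2000-12-31: 308 days at 3.5% → £434000 × 3.5% × 308/366 = £12782.8415
Total = £14742.9563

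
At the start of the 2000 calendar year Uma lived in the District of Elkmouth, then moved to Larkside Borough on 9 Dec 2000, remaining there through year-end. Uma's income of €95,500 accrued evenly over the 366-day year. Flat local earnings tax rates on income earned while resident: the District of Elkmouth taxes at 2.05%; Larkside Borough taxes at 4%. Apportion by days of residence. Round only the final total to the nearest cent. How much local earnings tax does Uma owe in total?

The District of Elkmouth, 1 Jan – 8 Dec 2000: 343 days → €95,500 × 2.05% × 343/366 = €1,834.7220
Larkside Borough, 9 Dec – 31 Dec 2000: 23 days → €95,500 × 4% × 23/366 = €240.0546
Total = €2,074.7766

€2,074.78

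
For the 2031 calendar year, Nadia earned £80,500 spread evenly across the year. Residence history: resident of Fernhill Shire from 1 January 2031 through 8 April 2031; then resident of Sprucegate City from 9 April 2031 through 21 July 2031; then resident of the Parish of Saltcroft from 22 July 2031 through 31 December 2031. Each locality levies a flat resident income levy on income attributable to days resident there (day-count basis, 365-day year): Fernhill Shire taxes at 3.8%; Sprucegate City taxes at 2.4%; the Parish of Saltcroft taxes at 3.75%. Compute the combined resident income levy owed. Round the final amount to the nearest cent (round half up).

Fernhill Shire, 1 January – 8 April 2031: 98 days → £80,500 × 3.8% × 98/365 = £821.3205
Sprucegate City, 9 April – 21 July 2031: 104 days → £80,500 × 2.4% × 104/365 = £550.4877
The Parish of Saltcroft, 22 July – 31 December 2031: 163 days → £80,500 × 3.75% × 163/365 = £1,348.0993
Total = £2,719.9075

£2,719.91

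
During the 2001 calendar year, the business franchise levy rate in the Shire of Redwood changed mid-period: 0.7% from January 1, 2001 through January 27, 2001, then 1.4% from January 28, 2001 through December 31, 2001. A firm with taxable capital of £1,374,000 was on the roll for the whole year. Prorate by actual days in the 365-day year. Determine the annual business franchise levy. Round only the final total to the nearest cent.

£18,524.53

January 1 – January 27, 2001: 27 days at 0.7% → £1,374,000 × 0.7% × 27/365 = £711.4685
January 28 – December 31, 2001: 338 days at 1.4% → £1,374,000 × 1.4% × 338/365 = £17,813.0630
Total = £18,524.5315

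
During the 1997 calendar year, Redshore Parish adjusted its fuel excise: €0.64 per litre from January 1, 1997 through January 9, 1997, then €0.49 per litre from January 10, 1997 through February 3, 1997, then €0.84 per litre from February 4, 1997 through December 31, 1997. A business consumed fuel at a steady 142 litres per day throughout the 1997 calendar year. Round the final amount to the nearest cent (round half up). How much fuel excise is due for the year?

€42039.10

January 1 – January 9, 1997: 9 days × 142 litres/day = 1,278 litres at €0.64/litre → €817.92
January 10 – February 3, 1997: 25 days × 142 litres/day = 3,550 litres at €0.49/litre → €1739.50
February 4 – December 31, 1997: 331 days × 142 litres/day = 47,002 litres at €0.84/litre → €39481.68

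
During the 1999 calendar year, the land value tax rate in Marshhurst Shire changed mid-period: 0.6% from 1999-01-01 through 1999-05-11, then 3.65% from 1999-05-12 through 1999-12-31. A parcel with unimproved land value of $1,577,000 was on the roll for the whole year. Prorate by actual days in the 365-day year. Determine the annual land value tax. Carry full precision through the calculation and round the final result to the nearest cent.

1999-01-01 to 1999-05-11: 131 days at 0.6% → $1,577,000 × 0.6% × 131/365 = $3,395.9507
1999-05-12 to 1999-12-31: 234 days at 3.65% → $1,577,000 × 3.65% × 234/365 = $36,901.8000
Total = $40,297.7507

$40,297.75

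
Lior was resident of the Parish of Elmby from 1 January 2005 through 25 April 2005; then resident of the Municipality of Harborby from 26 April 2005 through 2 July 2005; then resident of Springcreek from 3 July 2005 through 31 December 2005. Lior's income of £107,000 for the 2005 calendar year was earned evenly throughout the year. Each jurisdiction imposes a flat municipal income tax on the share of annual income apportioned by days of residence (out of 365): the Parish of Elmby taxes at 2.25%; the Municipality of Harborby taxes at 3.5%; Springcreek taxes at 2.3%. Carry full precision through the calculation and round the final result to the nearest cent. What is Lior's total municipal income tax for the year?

The Parish of Elmby, 1 January – 25 April 2005: 115 days → £107,000 × 2.25% × 115/365 = £758.5274
The Municipality of Harborby, 26 April – 2 July 2005: 68 days → £107,000 × 3.5% × 68/365 = £697.6986
Springcreek, 3 July – 31 December 2005: 182 days → £107,000 × 2.3% × 182/365 = £1,227.1288
Total = £2,683.3548

£2,683.35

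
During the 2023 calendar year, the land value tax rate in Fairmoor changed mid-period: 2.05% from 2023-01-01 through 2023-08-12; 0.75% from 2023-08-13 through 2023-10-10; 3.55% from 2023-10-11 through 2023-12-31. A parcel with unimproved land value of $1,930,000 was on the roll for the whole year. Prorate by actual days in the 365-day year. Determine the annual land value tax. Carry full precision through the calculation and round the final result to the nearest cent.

$42,013.19

2023-01-01 to 2023-08-12: 224 days at 2.05% → $1,930,000 × 2.05% × 224/365 = $24,280.9863
2023-08-13 to 2023-10-10: 59 days at 0.75% → $1,930,000 × 0.75% × 59/365 = $2,339.7945
2023-10-11 to 2023-12-31: 82 days at 3.55% → $1,930,000 × 3.55% × 82/365 = $15,392.4110
Total = $42,013.1918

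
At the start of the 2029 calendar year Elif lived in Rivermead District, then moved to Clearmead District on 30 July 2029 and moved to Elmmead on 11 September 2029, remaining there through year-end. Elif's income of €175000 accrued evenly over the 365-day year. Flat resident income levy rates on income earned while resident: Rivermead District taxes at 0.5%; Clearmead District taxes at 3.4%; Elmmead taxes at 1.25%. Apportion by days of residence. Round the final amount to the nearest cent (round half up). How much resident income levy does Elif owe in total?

Rivermead District, 1 January – 29 July 2029: 210 days → €175000 × 0.5% × 210/365 = €503.4247
Clearmead District, 30 July – 10 September 2029: 43 days → €175000 × 3.4% × 43/365 = €700.9589
Elmmead, 11 September – 31 December 2029: 112 days → €175000 × 1.25% × 112/365 = €671.2329
Total = €1875.6164

€1875.62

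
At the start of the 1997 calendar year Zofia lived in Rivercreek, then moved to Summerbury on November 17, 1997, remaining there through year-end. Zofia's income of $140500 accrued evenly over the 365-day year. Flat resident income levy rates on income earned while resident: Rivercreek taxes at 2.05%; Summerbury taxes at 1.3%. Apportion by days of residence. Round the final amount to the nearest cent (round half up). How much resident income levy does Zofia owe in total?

Rivercreek, January 1 – November 16, 1997: 320 days → $140500 × 2.05% × 320/365 = $2525.1507
Summerbury, November 17 – December 31, 1997: 45 days → $140500 × 1.3% × 45/365 = $225.1849
Total = $2750.3356

$2750.34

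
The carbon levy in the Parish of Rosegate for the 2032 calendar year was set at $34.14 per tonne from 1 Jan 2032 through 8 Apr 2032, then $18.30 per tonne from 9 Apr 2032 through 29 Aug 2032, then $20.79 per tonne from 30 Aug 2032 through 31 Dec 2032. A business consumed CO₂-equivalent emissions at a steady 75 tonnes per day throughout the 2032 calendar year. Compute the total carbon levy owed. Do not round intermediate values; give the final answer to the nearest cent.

1 Jan – 8 Apr 2032: 99 days × 75 tonnes/day = 7,425 tonnes at $34.14/tonne → $253489.50
9 Apr – 29 Aug 2032: 143 days × 75 tonnes/day = 10,725 tonnes at $18.30/tonne → $196267.50
30 Aug – 31 Dec 2032: 124 days × 75 tonnes/day = 9,300 tonnes at $20.79/tonne → $193347.00

$643104.00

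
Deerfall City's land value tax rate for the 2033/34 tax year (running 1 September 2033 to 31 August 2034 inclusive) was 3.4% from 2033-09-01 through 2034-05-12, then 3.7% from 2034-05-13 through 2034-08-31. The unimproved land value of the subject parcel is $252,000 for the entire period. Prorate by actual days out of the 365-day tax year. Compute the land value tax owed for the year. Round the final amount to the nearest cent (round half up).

$8,797.91

2033-09-01 to 2034-05-12: 254 days at 3.4% → $252,000 × 3.4% × 254/365 = $5,962.3890
2034-05-13 to 2034-08-31: 111 days at 3.7% → $252,000 × 3.7% × 111/365 = $2,835.5178
Total = $8,797.9068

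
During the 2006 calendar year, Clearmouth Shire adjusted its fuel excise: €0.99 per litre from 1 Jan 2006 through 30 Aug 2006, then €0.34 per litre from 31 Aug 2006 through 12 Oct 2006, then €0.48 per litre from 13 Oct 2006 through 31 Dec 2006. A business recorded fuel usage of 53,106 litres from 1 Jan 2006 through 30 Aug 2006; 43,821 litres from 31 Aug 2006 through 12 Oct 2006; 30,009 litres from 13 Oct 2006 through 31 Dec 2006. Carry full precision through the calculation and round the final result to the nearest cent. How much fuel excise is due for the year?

1 Jan – 30 Aug 2006: 53,106 litres at €0.99/litre → €52,574.94
31 Aug – 12 Oct 2006: 43,821 litres at €0.34/litre → €14,899.14
13 Oct – 31 Dec 2006: 30,009 litres at €0.48/litre → €14,404.32

€81,878.40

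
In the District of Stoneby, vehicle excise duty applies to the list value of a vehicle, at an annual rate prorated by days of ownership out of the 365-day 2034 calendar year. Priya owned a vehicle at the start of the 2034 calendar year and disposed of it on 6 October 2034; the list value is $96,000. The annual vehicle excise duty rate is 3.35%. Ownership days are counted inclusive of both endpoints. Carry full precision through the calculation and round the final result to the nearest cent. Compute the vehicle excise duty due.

$2,458.26

Days held (1 January – 6 October 2034): 279 out of 365
Tax = $96,000 × 3.35% × 279/365 = $2,458.2575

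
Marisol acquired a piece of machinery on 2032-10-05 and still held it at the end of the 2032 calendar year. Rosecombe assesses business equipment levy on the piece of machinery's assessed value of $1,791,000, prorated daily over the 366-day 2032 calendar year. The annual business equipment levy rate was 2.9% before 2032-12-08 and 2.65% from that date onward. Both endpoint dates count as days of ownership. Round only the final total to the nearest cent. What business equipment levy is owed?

$12,194.46

2032-10-05 to 2032-12-07: 64 days at 2.9% → $1,791,000 × 2.9% × 64/366 = $9,082.2295
2032-12-08 to 2032-12-31: 24 days at 2.65% → $1,791,000 × 2.65% × 24/366 = $3,112.2295
Total = $12,194.4590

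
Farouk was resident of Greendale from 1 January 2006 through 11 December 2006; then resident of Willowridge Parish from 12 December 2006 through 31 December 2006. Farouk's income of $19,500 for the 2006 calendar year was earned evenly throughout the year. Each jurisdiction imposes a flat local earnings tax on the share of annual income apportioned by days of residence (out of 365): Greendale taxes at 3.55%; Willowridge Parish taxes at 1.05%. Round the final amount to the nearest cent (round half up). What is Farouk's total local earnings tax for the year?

Greendale, 1 January – 11 December 2006: 345 days → $19,500 × 3.55% × 345/365 = $654.3185
Willowridge Parish, 12 December – 31 December 2006: 20 days → $19,500 × 1.05% × 20/365 = $11.2192
Total = $665.5377

$665.54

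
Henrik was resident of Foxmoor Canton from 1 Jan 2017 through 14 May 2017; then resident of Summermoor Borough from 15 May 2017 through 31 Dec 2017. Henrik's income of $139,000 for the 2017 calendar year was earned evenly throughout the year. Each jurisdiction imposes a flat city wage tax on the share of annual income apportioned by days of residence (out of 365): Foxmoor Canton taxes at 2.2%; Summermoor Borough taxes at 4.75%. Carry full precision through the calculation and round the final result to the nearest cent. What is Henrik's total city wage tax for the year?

Foxmoor Canton, 1 Jan – 14 May 2017: 134 days → $139,000 × 2.2% × 134/365 = $1,122.6630
Summermoor Borough, 15 May – 31 Dec 2017: 231 days → $139,000 × 4.75% × 231/365 = $4,178.5685
Total = $5,301.2315

$5,301.23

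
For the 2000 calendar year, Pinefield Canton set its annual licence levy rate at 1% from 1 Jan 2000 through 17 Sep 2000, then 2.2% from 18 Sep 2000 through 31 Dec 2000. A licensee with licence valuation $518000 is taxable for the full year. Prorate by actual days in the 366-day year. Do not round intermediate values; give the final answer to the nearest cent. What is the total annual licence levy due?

$6963.28

1 Jan – 17 Sep 2000: 261 days at 1% → $518000 × 1% × 261/366 = $3693.9344
18 Sep – 31 Dec 2000: 105 days at 2.2% → $518000 × 2.2% × 105/366 = $3269.3443
Total = $6963.2787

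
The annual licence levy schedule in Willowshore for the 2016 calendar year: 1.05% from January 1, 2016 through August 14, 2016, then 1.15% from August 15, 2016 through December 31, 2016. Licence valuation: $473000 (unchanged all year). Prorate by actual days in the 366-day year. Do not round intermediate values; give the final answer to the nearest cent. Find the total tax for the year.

$5146.14

January 1 – August 14, 2016: 227 days at 1.05% → $473000 × 1.05% × 227/366 = $3080.3156
August 15 – December 31, 2016: 139 days at 1.15% → $473000 × 1.15% × 139/366 = $2065.8210
Total = $5146.1366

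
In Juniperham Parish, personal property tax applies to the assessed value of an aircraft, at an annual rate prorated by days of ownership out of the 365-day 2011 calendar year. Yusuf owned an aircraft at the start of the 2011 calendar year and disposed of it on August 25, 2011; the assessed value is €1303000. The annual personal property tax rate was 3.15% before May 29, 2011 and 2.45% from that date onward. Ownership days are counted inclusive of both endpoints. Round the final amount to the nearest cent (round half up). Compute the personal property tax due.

January 1 – May 28, 2011: 148 days at 3.15% → €1303000 × 3.15% × 148/365 = €16642.7014
May 29 – August 25, 2011: 89 days at 2.45% → €1303000 × 2.45% × 89/365 = €7784.0863
Total = €24426.7877

€24426.79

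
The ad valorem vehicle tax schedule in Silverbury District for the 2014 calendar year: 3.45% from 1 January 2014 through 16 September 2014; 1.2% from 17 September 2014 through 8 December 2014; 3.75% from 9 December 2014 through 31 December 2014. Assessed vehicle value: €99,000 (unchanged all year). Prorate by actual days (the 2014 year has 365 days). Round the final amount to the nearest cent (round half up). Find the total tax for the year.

1 January – 16 September 2014: 259 days at 3.45% → €99,000 × 3.45% × 259/365 = €2,423.6014
17 September – 8 December 2014: 83 days at 1.2% → €99,000 × 1.2% × 83/365 = €270.1479
9 December – 31 December 2014: 23 days at 3.75% → €99,000 × 3.75% × 23/365 = €233.9384
Total = €2,927.6877

€2,927.69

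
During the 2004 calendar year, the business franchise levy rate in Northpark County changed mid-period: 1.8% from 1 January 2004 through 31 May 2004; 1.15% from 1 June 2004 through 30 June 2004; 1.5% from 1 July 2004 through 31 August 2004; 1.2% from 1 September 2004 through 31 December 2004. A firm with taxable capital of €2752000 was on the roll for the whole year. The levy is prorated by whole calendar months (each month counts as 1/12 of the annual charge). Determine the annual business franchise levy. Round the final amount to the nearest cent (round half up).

1 January – 31 May 2004: 5 months at 1.8% → €2752000 × 1.8% × 5/12 = €20640.0000
1 June – 30 June 2004: 1 month at 1.15% → €2752000 × 1.15% × 1/12 = €2637.3333
1 July – 31 August 2004: 2 months at 1.5% → €2752000 × 1.5% × 2/12 = €6880.0000
1 September – 31 December 2004: 4 months at 1.2% → €2752000 × 1.2% × 4/12 = €11008.0000
Total = €41165.3333

€41165.33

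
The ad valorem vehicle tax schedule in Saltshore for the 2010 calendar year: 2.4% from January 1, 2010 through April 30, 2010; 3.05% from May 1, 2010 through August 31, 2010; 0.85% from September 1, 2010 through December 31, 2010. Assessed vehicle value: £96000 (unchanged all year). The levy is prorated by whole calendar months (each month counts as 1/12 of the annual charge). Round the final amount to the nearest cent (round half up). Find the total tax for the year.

January 1 – April 30, 2010: 4 months at 2.4% → £96000 × 2.4% × 4/12 = £768.0000
May 1 – August 31, 2010: 4 months at 3.05% → £96000 × 3.05% × 4/12 = £976.0000
September 1 – December 31, 2010: 4 months at 0.85% → £96000 × 0.85% × 4/12 = £272.0000
Total = £2016.0000

£2016.00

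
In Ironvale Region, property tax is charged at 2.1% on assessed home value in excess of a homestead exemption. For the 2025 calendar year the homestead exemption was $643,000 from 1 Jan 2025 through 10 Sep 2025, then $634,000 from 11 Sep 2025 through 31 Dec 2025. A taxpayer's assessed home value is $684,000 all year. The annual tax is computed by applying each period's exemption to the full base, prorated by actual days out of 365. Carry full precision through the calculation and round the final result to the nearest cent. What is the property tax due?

1 Jan – 10 Sep 2025: 253 days, exemption $643,000 → ($684,000 − $643,000) × 2.1% × 253/365 = $596.8027
11 Sep – 31 Dec 2025: 112 days, exemption $634,000 → ($684,000 − $634,000) × 2.1% × 112/365 = $322.1918
Total = $918.9945

$918.99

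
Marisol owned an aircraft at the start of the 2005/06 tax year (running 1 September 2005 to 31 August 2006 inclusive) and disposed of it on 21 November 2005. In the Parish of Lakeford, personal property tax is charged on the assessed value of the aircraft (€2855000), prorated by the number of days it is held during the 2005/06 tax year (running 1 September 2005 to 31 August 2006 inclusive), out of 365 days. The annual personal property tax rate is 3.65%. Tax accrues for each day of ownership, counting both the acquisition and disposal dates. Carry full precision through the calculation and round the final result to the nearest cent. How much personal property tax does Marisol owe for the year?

Days held (1 September – 21 November 2005): 82 out of 365
Tax = €2855000 × 3.65% × 82/365 = €23411.0000

€23411.00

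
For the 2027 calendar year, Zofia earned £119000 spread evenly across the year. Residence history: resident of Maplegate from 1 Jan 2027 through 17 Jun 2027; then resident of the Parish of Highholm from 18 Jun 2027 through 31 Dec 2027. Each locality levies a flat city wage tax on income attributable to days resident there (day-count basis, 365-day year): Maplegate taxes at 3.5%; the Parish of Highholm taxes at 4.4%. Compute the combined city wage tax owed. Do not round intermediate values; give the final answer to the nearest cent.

Maplegate, 1 Jan – 17 Jun 2027: 168 days → £119000 × 3.5% × 168/365 = £1917.0411
The Parish of Highholm, 18 Jun – 31 Dec 2027: 197 days → £119000 × 4.4% × 197/365 = £2826.0055
Total = £4743.0466

£4743.05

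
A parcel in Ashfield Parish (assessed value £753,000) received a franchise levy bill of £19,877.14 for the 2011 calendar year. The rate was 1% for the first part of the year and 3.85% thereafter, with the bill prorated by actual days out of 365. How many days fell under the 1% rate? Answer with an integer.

155 days

Let d = days at the first rate; then 365 − d days at the second rate.
£753,000 × [1%·d + 3.85%·(365−d)] / 365 = £19,877.14
Solving gives d = 155, so the new rate took effect on 5 Jun 2011.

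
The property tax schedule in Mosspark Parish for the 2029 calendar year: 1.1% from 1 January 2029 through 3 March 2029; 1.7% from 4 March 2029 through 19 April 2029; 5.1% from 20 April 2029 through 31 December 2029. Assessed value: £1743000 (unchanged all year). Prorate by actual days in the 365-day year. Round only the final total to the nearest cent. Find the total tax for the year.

£69419.15

1 January – 3 March 2029: 62 days at 1.1% → £1743000 × 1.1% × 62/365 = £3256.7836
4 March – 19 April 2029: 47 days at 1.7% → £1743000 × 1.7% × 47/365 = £3815.4986
20 April – 31 December 2029: 256 days at 5.1% → £1743000 × 5.1% × 256/365 = £62346.8712
Total = £69419.1534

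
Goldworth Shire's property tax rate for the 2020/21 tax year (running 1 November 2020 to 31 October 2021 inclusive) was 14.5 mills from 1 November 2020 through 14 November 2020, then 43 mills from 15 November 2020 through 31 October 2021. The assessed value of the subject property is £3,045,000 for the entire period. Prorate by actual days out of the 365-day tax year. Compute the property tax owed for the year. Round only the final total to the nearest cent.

£127,606.36

1 November – 14 November 2020: 14 days at 14.5 mills → £3,045,000 × 1.45% × 14/365 = £1,693.5205
15 November 2020 – 31 October 2021: 351 days at 43 mills → £3,045,000 × 4.3% × 351/365 = £125,912.8356
Total = £127,606.3562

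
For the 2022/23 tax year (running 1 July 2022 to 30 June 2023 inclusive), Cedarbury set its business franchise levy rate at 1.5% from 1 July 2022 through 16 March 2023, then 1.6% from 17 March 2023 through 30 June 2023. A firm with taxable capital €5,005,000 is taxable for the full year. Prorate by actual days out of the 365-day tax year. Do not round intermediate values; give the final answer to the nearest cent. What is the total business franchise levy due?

€76,528.51

1 July 2022 – 16 March 2023: 259 days at 1.5% → €5,005,000 × 1.5% × 259/365 = €53,272.3973
17 March – 30 June 2023: 106 days at 1.6% → €5,005,000 × 1.6% × 106/365 = €23,256.1096
Total = €76,528.5068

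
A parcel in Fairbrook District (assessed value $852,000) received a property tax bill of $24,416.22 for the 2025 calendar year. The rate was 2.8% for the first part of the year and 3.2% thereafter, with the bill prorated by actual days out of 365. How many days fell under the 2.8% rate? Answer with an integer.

305 days

Let d = days at the first rate; then 365 − d days at the second rate.
$852,000 × [2.8%·d + 3.2%·(365−d)] / 365 = $24,416.22
Solving gives d = 305, so the new rate took effect on 2 Nov 2025.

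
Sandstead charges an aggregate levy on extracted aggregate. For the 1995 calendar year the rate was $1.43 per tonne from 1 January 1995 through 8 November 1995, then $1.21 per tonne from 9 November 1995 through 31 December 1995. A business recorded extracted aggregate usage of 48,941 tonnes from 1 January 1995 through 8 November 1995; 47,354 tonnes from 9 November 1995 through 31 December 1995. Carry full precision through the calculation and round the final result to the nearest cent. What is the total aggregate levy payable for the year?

$127283.97

1 January – 8 November 1995: 48,941 tonnes at $1.43/tonne → $69985.63
9 November – 31 December 1995: 47,354 tonnes at $1.21/tonne → $57298.34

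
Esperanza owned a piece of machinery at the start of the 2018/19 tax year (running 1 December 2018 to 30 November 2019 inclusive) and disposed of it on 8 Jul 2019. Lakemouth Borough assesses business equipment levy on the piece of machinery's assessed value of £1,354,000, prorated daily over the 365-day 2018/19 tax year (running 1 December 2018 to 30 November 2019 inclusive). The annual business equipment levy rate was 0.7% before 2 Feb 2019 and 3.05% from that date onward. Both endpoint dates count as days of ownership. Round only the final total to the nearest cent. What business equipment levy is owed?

1 Dec 2018 – 1 Feb 2019: 63 days at 0.7% → £1,354,000 × 0.7% × 63/365 = £1,635.9288
2 Feb – 8 Jul 2019: 157 days at 3.05% → £1,354,000 × 3.05% × 157/365 = £17,763.3671
Total = £19,399.2959

£19,399.30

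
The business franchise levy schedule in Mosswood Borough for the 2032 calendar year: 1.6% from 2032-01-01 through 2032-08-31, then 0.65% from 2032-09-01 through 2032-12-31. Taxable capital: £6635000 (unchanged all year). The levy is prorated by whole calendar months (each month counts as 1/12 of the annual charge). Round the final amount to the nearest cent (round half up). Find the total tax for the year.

£85149.17

2032-01-01 to 2032-08-31: 8 months at 1.6% → £6635000 × 1.6% × 8/12 = £70773.3333
2032-09-01 to 2032-12-31: 4 months at 0.65% → £6635000 × 0.65% × 4/12 = £14375.8333
Total = £85149.1667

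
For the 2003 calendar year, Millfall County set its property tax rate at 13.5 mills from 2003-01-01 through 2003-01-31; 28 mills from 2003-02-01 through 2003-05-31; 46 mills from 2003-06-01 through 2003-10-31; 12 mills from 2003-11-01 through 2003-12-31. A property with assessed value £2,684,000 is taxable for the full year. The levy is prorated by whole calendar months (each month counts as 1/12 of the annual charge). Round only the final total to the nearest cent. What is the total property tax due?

£84,881.50

2003-01-01 to 2003-01-31: 1 month at 13.5 mills → £2,684,000 × 1.35% × 1/12 = £3,019.5000
2003-02-01 to 2003-05-31: 4 months at 28 mills → £2,684,000 × 2.8% × 4/12 = £25,050.6667
2003-06-01 to 2003-10-31: 5 months at 46 mills → £2,684,000 × 4.6% × 5/12 = £51,443.3333
2003-11-01 to 2003-12-31: 2 months at 12 mills → £2,684,000 × 1.2% × 2/12 = £5,368.0000
Total = £84,881.5000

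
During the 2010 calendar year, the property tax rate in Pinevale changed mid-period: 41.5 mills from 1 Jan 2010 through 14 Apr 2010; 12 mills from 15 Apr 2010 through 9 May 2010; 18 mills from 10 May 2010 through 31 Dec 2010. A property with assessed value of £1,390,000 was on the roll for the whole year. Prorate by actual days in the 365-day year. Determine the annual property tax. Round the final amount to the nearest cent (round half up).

1 Jan – 14 Apr 2010: 104 days at 41.5 mills → £1,390,000 × 4.15% × 104/365 = £16,436.2740
15 Apr – 9 May 2010: 25 days at 12 mills → £1,390,000 × 1.2% × 25/365 = £1,142.4658
10 May – 31 Dec 2010: 236 days at 18 mills → £1,390,000 × 1.8% × 236/365 = £16,177.3151
Total = £33,756.0548

£33,756.05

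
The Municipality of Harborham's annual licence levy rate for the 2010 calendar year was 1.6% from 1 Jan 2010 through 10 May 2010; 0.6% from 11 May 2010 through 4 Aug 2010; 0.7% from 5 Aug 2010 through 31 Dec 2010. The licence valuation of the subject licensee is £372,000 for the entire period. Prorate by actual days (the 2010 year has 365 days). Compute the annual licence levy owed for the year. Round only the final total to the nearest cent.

£3,708.79

1 Jan – 10 May 2010: 130 days at 1.6% → £372,000 × 1.6% × 130/365 = £2,119.8904
11 May – 4 Aug 2010: 86 days at 0.6% → £372,000 × 0.6% × 86/365 = £525.8959
5 Aug – 31 Dec 2010: 149 days at 0.7% → £372,000 × 0.7% × 149/365 = £1,063.0027
Total = £3,708.7890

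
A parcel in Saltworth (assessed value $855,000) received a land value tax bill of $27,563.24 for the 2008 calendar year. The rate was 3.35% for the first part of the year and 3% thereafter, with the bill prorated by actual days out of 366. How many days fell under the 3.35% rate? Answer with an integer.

234 days

Let d = days at the first rate; then 366 − d days at the second rate.
$855,000 × [3.35%·d + 3%·(366−d)] / 366 = $27,563.24
Solving gives d = 234, so the new rate took effect on 22 August 2008.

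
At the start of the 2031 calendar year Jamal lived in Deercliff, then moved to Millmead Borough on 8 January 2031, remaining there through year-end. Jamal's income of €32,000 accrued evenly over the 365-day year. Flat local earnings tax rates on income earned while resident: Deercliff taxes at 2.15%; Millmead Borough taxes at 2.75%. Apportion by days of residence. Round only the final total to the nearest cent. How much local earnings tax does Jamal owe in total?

€876.32

Deercliff, 1 January – 7 January 2031: 7 days → €32,000 × 2.15% × 7/365 = €13.1945
Millmead Borough, 8 January – 31 December 2031: 358 days → €32,000 × 2.75% × 358/365 = €863.1233
Total = €876.3178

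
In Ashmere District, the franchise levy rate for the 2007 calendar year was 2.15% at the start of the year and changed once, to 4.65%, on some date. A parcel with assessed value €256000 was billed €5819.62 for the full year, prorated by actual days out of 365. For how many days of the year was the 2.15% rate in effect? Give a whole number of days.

Let d = days at the first rate; then 365 − d days at the second rate.
€256000 × [2.15%·d + 4.65%·(365−d)] / 365 = €5819.62
Solving gives d = 347, so the new rate took effect on December 14, 2007.

347 days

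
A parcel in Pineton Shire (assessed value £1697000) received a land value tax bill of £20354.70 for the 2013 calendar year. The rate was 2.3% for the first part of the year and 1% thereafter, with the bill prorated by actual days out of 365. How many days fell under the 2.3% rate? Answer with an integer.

Let d = days at the first rate; then 365 − d days at the second rate.
£1697000 × [2.3%·d + 1%·(365−d)] / 365 = £20354.70
Solving gives d = 56, so the new rate took effect on February 26, 2013.

56 days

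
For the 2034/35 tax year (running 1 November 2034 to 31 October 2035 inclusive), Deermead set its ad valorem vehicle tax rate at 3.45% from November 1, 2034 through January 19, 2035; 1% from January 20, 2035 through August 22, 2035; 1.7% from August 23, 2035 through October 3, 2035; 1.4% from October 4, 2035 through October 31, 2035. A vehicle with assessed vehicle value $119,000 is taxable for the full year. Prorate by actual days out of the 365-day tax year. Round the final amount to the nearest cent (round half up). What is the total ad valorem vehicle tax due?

$1,961.38

November 1, 2034 – January 19, 2035: 80 days at 3.45% → $119,000 × 3.45% × 80/365 = $899.8356
January 20 – August 22, 2035: 215 days at 1% → $119,000 × 1% × 215/365 = $700.9589
August 23 – October 3, 2035: 42 days at 1.7% → $119,000 × 1.7% × 42/365 = $232.7836
October 4 – October 31, 2035: 28 days at 1.4% → $119,000 × 1.4% × 28/365 = $127.8027
Total = $1,961.3808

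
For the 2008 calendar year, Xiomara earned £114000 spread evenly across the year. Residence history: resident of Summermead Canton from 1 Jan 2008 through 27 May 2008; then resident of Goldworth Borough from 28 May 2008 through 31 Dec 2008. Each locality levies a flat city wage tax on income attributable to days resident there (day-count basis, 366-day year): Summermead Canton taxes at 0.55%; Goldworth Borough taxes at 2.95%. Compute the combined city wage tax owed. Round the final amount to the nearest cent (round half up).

£2256.64

Summermead Canton, 1 Jan – 27 May 2008: 148 days → £114000 × 0.55% × 148/366 = £253.5410
Goldworth Borough, 28 May – 31 Dec 2008: 218 days → £114000 × 2.95% × 218/366 = £2003.0984
Total = £2256.6393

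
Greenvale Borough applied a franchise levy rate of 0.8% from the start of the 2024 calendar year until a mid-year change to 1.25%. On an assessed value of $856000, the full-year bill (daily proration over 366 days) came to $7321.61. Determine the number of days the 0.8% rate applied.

Let d = days at the first rate; then 366 − d days at the second rate.
$856000 × [0.8%·d + 1.25%·(366−d)] / 366 = $7321.61
Solving gives d = 321, so the new rate took effect on November 17, 2024.

321 days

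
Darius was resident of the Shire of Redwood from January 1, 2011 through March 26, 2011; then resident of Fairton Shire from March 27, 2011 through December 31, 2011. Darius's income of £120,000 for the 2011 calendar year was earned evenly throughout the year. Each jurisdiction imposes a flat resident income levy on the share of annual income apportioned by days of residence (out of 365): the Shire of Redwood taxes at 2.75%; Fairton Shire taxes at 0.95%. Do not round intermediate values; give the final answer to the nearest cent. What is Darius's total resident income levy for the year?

The Shire of Redwood, January 1 – March 26, 2011: 85 days → £120,000 × 2.75% × 85/365 = £768.4932
Fairton Shire, March 27 – December 31, 2011: 280 days → £120,000 × 0.95% × 280/365 = £874.5205
Total = £1,643.0137

£1,643.01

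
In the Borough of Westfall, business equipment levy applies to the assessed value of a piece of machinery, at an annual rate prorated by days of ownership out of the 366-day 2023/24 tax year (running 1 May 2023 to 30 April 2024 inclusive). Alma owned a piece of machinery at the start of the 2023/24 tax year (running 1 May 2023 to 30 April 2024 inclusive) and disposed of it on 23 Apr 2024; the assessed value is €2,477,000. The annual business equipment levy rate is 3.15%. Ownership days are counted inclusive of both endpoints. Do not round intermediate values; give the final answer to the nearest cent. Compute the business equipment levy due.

€76,533.21

Days held (1 May 2023 – 23 Apr 2024): 359 out of 366
Tax = €2,477,000 × 3.15% × 359/366 = €76,533.2090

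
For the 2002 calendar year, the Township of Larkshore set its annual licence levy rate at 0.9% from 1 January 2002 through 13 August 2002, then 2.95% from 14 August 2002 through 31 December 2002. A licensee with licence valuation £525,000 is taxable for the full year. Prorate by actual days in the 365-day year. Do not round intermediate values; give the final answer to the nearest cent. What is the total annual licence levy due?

£8,853.08

1 January – 13 August 2002: 225 days at 0.9% → £525,000 × 0.9% × 225/365 = £2,912.6712
14 August – 31 December 2002: 140 days at 2.95% → £525,000 × 2.95% × 140/365 = £5,940.4110
Total = £8,853.0822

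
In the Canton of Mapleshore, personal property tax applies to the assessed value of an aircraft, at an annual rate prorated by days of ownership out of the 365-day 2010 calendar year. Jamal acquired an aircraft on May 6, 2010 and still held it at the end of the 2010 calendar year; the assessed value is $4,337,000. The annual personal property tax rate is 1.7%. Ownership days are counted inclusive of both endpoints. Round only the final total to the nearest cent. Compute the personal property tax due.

Days held (May 6 – December 31, 2010): 240 out of 365
Tax = $4,337,000 × 1.7% × 240/365 = $48,479.3425

$48,479.34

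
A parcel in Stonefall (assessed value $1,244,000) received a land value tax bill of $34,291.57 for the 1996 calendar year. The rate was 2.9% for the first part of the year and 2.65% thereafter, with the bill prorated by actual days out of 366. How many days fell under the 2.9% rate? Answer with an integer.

Let d = days at the first rate; then 366 − d days at the second rate.
$1,244,000 × [2.9%·d + 2.65%·(366−d)] / 366 = $34,291.57
Solving gives d = 156, so the new rate took effect on June 5, 1996.

156 days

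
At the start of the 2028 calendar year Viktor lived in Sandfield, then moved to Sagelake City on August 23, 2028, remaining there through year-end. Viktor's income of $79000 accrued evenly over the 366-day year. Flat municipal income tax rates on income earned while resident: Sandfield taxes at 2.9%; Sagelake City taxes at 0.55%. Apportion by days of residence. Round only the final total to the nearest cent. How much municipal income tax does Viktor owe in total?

$1626.52

Sandfield, January 1 – August 22, 2028: 235 days → $79000 × 2.9% × 235/366 = $1470.9973
Sagelake City, August 23 – December 31, 2028: 131 days → $79000 × 0.55% × 131/366 = $155.5178
Total = $1626.5150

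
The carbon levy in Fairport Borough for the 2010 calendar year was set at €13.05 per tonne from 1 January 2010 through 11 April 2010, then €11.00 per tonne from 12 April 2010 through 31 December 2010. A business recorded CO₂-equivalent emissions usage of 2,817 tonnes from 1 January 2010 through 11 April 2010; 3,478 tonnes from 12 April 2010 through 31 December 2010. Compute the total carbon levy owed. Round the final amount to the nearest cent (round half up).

€75019.85

1 January – 11 April 2010: 2,817 tonnes at €13.05/tonne → €36761.85
12 April – 31 December 2010: 3,478 tonnes at €11.00/tonne → €38258.00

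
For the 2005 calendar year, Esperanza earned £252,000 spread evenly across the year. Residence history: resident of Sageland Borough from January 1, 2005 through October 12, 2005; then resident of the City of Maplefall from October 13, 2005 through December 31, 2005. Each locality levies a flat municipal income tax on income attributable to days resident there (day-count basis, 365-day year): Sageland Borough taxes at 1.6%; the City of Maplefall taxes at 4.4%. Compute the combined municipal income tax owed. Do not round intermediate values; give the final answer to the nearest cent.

Sageland Borough, January 1 – October 12, 2005: 285 days → £252,000 × 1.6% × 285/365 = £3,148.2740
The City of Maplefall, October 13 – December 31, 2005: 80 days → £252,000 × 4.4% × 80/365 = £2,430.2466
Total = £5,578.5205

£5,578.52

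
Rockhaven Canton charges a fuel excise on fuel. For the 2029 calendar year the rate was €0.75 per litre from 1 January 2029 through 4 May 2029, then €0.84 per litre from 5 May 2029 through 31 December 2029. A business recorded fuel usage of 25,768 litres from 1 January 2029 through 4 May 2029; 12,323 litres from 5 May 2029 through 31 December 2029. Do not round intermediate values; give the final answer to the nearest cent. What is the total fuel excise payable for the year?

1 January – 4 May 2029: 25,768 litres at €0.75/litre → €19,326.00
5 May – 31 December 2029: 12,323 litres at €0.84/litre → €10,351.32

€29,677.32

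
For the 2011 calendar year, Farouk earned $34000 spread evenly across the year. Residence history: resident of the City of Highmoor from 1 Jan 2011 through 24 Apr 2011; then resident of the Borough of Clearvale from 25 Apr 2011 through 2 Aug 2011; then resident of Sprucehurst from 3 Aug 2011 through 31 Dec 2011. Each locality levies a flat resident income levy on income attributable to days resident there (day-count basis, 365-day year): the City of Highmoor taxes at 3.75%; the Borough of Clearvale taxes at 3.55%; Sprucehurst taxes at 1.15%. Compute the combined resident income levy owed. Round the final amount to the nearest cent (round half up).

The City of Highmoor, 1 Jan – 24 Apr 2011: 114 days → $34000 × 3.75% × 114/365 = $398.2192
The Borough of Clearvale, 25 Apr – 2 Aug 2011: 100 days → $34000 × 3.55% × 100/365 = $330.6849
Sprucehurst, 3 Aug – 31 Dec 2011: 151 days → $34000 × 1.15% × 151/365 = $161.7562
Total = $890.6603

$890.66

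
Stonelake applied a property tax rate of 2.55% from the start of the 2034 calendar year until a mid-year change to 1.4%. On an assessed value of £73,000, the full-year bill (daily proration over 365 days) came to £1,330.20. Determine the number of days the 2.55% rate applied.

Let d = days at the first rate; then 365 − d days at the second rate.
£73,000 × [2.55%·d + 1.4%·(365−d)] / 365 = £1,330.20
Solving gives d = 134, so the new rate took effect on 15 May 2034.

134 days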